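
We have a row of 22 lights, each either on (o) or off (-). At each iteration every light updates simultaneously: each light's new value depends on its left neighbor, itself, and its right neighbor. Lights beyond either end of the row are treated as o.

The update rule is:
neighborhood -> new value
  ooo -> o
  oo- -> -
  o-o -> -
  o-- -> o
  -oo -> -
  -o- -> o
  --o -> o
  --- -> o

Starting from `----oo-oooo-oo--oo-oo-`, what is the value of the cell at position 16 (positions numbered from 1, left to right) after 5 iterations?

o

iteration 1: oooo----oo----oo------
iteration 2: ooo-oooo--oooo--oooooo
iteration 3: oo---oo-oo-oo-oo-ooooo
iteration 4: o-ooo-------------oooo
iteration 5: ---o-ooooooooooooo-ooo
position 16 holds o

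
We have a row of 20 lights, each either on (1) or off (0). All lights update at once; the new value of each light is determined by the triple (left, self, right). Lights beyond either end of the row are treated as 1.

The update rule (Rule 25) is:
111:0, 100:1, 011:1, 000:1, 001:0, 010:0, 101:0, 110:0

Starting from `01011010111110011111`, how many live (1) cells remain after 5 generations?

generation 1: 00010000100001010000
generation 2: 11001110011100001110
generation 3: 00101001010011101000
generation 4: 10000100001010000110
generation 5: 01110011100001110100
count of 1: 10

10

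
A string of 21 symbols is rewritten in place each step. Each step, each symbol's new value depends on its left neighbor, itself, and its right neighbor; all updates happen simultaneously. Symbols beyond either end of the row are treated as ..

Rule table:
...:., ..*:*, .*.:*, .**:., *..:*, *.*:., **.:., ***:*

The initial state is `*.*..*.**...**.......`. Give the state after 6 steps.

*.****...*.*..*......
*..**.*.**.*****.....
***...*.....***.*....
.*.*.***...*.*..**...
**.*..*.*.**.***..*..
...****.*.....*.****.

...****.*.....*.****.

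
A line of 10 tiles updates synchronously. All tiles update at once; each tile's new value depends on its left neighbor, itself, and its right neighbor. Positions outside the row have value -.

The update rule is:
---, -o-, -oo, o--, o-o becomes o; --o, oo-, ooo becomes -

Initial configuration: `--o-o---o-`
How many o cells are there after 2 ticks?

o-ooooo-oo
ooo----oo-
count of o: 5

5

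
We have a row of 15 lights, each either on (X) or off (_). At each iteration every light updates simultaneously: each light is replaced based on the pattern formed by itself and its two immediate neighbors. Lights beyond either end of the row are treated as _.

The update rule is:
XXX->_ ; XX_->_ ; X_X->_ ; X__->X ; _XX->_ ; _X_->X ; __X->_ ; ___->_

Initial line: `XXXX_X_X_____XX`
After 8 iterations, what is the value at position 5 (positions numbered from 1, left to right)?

iteration 1: _____X_XX______
iteration 2: _____X___X_____
iteration 3: _____XX__XX____
iteration 4: _______X___X___
iteration 5: _______XX__XX__
iteration 6: _________X___X_
iteration 7: _________XX__XX
iteration 8: ___________X___
position 5 holds _

_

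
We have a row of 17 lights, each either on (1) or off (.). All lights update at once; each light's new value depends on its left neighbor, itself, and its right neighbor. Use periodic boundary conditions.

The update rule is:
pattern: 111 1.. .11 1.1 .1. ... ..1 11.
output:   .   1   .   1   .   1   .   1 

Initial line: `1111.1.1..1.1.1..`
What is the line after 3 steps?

...11.1.1..1.1.1.
11..11.1.1..1.1.1
.11..11.1.1..1.1.

.11..11.1.1..1.1.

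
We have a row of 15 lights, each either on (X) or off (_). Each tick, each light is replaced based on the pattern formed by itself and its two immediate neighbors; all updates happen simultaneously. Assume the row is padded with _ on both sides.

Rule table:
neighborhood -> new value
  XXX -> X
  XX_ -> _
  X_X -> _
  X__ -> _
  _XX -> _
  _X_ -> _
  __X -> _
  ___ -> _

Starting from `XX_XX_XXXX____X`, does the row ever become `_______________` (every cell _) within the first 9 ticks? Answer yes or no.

yes

_______XX______
_______________
all cells are _ at tick 2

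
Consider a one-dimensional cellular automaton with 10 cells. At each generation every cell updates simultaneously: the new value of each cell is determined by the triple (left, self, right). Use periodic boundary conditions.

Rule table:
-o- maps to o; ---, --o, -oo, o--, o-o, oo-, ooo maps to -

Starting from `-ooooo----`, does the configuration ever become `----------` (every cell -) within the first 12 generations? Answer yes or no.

generation 1: ----------
all cells are - at generation 1

yes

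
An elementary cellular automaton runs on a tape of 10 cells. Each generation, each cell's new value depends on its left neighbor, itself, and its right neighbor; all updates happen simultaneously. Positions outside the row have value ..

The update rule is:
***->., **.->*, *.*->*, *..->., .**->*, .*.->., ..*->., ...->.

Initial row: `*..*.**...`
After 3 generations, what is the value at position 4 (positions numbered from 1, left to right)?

.

....***...
....*.*...
.....*....
position 4 holds .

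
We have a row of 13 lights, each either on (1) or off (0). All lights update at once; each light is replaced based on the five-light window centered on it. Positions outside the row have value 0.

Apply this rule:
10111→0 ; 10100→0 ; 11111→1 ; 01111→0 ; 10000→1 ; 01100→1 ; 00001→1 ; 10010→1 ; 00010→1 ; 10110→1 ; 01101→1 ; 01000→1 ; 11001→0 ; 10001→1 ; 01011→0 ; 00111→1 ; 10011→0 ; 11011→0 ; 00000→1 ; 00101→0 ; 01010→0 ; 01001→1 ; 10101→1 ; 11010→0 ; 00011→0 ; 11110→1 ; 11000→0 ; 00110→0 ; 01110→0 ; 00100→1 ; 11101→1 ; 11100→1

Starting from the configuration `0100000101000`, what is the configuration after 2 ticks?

1011111010101

1111111000111
1011111010101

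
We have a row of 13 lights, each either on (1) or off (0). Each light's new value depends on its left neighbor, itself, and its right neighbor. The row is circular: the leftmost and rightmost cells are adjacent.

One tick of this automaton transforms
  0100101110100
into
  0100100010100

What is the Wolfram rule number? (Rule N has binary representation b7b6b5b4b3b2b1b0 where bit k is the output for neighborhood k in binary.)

68

position 7: 111 → 0  (bit 7 = 0)
position 8: 110 → 1  (bit 6 = 1)
position 5: 101 → 0  (bit 5 = 0)
position 2: 100 → 0  (bit 4 = 0)
position 6: 011 → 0  (bit 3 = 0)
position 1: 010 → 1  (bit 2 = 1)
position 0: 001 → 0  (bit 1 = 0)
position 12: 000 → 0  (bit 0 = 0)
bits b7..b0 = 01000100 = 68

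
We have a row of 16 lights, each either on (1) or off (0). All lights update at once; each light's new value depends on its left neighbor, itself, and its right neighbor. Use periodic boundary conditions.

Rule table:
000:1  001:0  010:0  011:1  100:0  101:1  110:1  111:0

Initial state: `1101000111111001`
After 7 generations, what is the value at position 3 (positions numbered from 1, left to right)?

generation 1: 0110010100001001
generation 2: 1110001001100000
generation 3: 1010100001101110
generation 4: 0101001101111011
generation 5: 1010001111001111
generation 6: 1100101001001000
generation 7: 1100010000000010
position 3 holds 0

0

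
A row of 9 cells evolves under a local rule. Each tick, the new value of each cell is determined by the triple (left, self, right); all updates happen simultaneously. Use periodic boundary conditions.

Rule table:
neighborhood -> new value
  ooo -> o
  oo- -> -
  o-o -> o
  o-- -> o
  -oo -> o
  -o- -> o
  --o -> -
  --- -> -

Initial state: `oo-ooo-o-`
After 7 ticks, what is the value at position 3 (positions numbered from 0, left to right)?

o-ooo-ooo
-ooo-oooo
ooo-oooo-
oo-oooo-o
o-oooo-oo
-oooo-ooo
oooo-ooo-
position 3 holds o

o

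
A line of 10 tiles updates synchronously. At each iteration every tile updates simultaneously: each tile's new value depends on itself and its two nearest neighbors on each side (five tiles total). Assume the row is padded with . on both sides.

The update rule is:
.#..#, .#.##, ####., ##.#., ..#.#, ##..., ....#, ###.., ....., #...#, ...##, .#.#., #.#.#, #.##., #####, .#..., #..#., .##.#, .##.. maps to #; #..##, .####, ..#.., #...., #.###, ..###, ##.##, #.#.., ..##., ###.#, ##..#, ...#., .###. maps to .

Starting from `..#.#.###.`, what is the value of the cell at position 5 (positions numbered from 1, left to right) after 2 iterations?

#

#.####..##
##..##...#
position 5 holds #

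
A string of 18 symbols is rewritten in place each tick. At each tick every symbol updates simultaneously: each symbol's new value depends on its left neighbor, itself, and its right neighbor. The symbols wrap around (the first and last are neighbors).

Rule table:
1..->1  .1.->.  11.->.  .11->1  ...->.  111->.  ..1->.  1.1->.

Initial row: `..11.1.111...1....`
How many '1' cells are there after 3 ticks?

tick 1: ..1....1..1...1...
tick 2: ...1....1..1...1..
tick 3: ....1....1..1...1.
count of 1: 4

4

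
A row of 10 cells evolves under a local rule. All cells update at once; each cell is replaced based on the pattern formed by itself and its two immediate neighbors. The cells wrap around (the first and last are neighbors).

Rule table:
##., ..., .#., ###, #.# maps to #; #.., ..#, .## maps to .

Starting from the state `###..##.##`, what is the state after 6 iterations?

###...##.#
###.#..##.
.####...##
#.###.#..#
##.####...
.##.###.#.

.##.###.#.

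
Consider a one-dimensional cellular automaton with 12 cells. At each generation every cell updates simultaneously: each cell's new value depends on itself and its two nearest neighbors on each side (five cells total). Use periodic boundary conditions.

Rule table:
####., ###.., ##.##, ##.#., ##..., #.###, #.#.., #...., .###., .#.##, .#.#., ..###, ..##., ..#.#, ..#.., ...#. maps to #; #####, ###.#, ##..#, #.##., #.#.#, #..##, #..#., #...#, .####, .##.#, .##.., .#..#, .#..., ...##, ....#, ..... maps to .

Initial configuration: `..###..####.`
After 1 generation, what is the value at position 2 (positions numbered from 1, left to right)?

.

..###..#.###
position 2 holds .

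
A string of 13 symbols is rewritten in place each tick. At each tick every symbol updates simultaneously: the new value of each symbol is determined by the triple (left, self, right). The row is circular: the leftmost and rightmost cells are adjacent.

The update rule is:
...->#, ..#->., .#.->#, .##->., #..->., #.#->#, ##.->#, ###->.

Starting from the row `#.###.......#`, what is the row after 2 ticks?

.#..##....#..

tick 1: ##..#.#####..
tick 2: .#..##....#..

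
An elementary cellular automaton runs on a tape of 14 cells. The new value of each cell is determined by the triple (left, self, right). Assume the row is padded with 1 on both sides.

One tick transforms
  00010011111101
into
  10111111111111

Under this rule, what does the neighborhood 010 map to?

1

At position 3 the neighborhood is 010; the next row has 1 there.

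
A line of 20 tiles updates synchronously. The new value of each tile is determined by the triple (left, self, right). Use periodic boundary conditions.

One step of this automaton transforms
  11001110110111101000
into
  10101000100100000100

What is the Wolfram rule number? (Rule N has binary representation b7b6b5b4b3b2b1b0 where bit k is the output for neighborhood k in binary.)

24

position 5: 111 → 0  (bit 7 = 0)
position 1: 110 → 0  (bit 6 = 0)
position 7: 101 → 0  (bit 5 = 0)
position 2: 100 → 1  (bit 4 = 1)
position 0: 011 → 1  (bit 3 = 1)
position 16: 010 → 0  (bit 2 = 0)
position 3: 001 → 0  (bit 1 = 0)
position 18: 000 → 0  (bit 0 = 0)
bits b7..b0 = 00011000 = 24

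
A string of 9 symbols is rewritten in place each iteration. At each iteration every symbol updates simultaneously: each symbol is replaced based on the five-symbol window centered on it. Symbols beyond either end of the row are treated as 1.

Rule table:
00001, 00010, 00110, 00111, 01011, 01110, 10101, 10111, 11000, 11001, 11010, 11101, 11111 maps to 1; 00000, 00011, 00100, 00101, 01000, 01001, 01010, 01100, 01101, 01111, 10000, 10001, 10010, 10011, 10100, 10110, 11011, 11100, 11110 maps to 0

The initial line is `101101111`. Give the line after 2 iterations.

iteration 1: 100001011
iteration 2: 010110110

010110110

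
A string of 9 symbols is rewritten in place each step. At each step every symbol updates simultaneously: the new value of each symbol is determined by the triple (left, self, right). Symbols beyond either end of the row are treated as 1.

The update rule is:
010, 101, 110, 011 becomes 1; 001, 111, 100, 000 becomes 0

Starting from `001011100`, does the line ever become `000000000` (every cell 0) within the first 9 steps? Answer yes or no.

no

001110100
001011100  (repeats step 0; period 2)
step 9: 001110100
step 9 is 001110100, still not uniform 0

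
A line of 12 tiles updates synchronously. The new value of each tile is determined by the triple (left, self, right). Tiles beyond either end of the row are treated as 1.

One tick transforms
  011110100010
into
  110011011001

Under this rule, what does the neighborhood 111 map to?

0

At position 2 the neighborhood is 111; the next row has 0 there.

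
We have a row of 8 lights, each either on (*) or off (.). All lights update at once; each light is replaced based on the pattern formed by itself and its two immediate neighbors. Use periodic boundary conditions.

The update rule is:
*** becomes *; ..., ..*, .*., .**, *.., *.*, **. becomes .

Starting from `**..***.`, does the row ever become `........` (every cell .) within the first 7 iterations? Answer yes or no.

iteration 1: .....*..
iteration 2: ........
all cells are . at iteration 2

yes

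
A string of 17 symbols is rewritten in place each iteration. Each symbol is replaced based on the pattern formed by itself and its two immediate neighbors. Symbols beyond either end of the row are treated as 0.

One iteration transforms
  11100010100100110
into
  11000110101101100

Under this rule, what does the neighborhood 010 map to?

1

At position 6 the neighborhood is 010; the next row has 1 there.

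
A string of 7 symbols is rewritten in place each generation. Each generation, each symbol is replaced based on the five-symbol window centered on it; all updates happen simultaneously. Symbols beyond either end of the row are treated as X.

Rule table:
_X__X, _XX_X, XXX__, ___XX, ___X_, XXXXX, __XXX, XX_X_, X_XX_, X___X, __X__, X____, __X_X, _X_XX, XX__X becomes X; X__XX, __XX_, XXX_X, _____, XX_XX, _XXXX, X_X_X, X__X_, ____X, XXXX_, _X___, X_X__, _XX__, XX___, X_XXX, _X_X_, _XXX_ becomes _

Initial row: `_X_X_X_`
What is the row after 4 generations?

X_____X

X_____X
X_X__XX
_X_X_X_  (repeats generation 0; period 3)
generation 4: X_____X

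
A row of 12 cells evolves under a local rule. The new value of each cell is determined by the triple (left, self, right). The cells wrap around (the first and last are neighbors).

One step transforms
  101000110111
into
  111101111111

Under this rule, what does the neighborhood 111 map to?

1

At position 10 the neighborhood is 111; the next row has 1 there.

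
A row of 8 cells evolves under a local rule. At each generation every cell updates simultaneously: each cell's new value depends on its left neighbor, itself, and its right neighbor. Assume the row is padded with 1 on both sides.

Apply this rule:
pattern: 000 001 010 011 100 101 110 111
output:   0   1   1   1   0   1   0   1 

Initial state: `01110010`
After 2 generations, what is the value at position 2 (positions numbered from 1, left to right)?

generation 1: 11100111
generation 2: 11001111
position 2 holds 1

1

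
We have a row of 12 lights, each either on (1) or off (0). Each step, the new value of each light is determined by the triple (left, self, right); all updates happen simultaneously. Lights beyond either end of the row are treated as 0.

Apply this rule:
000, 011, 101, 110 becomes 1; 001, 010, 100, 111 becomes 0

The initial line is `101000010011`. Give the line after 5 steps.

011010111100

010011000011
000011011011
111011111111
101110000001
011010111100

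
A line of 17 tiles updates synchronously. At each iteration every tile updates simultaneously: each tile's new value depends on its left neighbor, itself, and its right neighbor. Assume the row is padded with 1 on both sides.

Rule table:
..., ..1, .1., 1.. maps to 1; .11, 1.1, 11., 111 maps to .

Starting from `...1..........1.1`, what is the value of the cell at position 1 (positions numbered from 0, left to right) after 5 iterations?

111111111111111..
...............11
111111111111111..  (repeats iteration 1; period 2)
iteration 5: 111111111111111..
position 1 holds 1

1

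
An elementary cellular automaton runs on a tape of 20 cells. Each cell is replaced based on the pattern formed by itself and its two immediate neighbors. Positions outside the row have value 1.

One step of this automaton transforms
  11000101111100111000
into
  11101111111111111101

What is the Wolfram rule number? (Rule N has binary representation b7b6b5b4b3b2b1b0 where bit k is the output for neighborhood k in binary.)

position 0: 111 → 1  (bit 7 = 1)
position 1: 110 → 1  (bit 6 = 1)
position 6: 101 → 1  (bit 5 = 1)
position 2: 100 → 1  (bit 4 = 1)
position 7: 011 → 1  (bit 3 = 1)
position 5: 010 → 1  (bit 2 = 1)
position 4: 001 → 1  (bit 1 = 1)
position 3: 000 → 0  (bit 0 = 0)
bits b7..b0 = 11111110 = 254

254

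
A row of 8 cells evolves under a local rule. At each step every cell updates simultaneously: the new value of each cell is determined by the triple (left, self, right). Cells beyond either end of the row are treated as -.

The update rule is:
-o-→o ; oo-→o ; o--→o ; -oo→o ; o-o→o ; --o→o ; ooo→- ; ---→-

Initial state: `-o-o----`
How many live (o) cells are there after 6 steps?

5

ooooo---
o---oo--
oo-oooo-
oooo--oo
o--ooooo
oooo---o
count of o: 5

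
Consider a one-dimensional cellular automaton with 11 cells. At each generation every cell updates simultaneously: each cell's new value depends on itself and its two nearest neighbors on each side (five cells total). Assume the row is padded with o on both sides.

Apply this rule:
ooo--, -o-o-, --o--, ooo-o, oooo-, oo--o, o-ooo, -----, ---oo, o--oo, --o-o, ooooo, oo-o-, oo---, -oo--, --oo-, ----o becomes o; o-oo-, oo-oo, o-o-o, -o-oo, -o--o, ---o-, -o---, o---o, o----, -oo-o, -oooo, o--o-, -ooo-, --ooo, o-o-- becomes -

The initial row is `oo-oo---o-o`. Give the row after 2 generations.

ooooooo-o-o

oo--oo--o-o
ooooooo-o-o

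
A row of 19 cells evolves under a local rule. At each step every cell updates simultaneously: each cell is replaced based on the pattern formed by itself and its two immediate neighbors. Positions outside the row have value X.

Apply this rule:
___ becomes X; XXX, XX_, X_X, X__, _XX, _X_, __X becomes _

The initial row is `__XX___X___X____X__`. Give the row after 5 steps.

_____X___X___XX____
_XXX___X___X____XX_
_____X___X___XX____  (repeats step 1; period 2)
step 5: _____X___X___XX____

_____X___X___XX____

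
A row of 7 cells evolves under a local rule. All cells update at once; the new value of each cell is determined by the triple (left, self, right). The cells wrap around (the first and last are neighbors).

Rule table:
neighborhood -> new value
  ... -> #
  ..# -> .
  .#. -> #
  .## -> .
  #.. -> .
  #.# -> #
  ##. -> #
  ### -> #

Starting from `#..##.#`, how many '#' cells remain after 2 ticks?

4

#...##.
#.#..##
count of #: 4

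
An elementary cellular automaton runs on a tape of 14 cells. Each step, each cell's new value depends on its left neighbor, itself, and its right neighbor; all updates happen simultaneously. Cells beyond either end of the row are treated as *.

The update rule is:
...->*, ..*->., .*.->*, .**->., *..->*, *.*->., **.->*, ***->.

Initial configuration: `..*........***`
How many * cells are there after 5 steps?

*.********....
*........****.
********....*.
.......****.*.
******....*.*.
count of *: 8

8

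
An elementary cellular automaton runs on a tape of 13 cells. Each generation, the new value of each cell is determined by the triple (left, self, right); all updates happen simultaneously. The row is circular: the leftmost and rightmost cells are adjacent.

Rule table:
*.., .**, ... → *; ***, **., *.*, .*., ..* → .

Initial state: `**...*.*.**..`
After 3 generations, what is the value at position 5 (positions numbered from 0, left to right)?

generation 1: *.**.....*.*.
generation 2: ..*.****.....
generation 3: *...*...*****
position 5 holds .

.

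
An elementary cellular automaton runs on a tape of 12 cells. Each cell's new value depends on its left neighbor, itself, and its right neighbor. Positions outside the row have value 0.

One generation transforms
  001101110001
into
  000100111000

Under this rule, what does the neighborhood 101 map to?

0

At position 4 the neighborhood is 101; the next row has 0 there.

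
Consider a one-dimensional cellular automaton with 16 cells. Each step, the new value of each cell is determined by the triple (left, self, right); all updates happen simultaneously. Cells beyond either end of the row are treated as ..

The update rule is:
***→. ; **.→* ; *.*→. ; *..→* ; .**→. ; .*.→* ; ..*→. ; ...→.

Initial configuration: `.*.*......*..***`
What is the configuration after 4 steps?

..**..**.....*.*

.*.**.....**...*
.*..**.....**..*
.**..**.....**.*
..**..**.....*.*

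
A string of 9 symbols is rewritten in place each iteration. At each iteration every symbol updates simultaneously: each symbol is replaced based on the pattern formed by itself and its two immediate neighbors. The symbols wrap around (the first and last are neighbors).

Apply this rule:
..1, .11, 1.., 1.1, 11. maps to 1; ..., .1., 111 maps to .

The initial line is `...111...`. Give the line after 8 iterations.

.1111111.

..11.11..
.1111111.
11.....11
.11...11.
1111.1111
...111...  (repeats iteration 0; period 6)
iteration 8: .1111111.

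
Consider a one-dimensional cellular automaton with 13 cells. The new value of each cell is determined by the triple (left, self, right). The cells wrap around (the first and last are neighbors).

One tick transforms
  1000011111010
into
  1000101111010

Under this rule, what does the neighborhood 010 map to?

At position 0 the neighborhood is 010; the next row has 1 there.

1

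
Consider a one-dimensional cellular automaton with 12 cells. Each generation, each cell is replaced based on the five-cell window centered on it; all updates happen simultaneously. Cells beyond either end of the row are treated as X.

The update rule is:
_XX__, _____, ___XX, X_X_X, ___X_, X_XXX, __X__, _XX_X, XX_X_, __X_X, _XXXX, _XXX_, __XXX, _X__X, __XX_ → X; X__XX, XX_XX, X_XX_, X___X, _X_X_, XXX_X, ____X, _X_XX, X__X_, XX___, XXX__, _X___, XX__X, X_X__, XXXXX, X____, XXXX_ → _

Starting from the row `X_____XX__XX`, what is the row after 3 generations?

__XX__X__XXX

___X_XXX__XX
__XX_XX___XX
__XX__X__XXX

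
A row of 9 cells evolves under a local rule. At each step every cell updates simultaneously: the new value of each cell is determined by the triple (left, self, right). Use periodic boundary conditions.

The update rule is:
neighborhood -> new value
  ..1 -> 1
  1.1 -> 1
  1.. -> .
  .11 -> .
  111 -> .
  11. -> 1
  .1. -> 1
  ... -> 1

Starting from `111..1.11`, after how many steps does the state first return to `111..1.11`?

..1.111..
1111..1.1
...1.111.
11111..1.
....1.111
.11111..1
1....1.11
1.11111..
11....1.1
.1.11111.
111....1.
..1.11111
.111....1
1..1.1111
1.111....
11..1.111
.1.111...
111..1.11

18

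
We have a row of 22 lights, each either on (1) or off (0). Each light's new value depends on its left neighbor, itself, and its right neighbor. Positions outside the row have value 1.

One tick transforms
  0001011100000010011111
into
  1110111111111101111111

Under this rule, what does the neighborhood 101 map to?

1

At position 4 the neighborhood is 101; the next row has 1 there.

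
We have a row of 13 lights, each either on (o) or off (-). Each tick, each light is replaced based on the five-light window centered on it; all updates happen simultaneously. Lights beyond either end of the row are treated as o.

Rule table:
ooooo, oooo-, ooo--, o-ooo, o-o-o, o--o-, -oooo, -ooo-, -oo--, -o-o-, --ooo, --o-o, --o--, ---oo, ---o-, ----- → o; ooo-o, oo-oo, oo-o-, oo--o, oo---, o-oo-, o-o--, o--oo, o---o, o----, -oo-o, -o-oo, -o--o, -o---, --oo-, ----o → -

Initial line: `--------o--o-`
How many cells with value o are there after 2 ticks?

--oooo-oo-oo-
--ooo--------
count of o: 3

3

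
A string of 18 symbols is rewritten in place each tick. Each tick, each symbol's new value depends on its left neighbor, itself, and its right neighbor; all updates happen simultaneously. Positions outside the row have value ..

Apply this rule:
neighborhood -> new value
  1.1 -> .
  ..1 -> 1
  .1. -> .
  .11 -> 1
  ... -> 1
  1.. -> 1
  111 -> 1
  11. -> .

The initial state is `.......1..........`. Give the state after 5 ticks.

111.1111111111.111

tick 1: 1111111.1111111111
tick 2: 111111..111111111.
tick 3: 11111.1111111111.1
tick 4: 1111..111111111...
tick 5: 111.1111111111.111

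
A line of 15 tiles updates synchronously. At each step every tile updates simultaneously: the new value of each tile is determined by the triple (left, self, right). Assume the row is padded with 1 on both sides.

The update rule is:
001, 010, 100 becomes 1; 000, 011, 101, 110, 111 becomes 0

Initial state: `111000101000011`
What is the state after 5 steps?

011000110001010

000101101100100
101100000011111
000010000100000
100111001110001
011000110001010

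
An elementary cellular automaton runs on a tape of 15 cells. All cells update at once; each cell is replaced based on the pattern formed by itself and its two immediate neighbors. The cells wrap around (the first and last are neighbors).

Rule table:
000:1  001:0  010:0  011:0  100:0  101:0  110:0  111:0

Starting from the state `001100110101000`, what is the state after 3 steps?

100000000000011

step 1: 100000000000011
step 2: 001111111111000
step 3: 100000000000011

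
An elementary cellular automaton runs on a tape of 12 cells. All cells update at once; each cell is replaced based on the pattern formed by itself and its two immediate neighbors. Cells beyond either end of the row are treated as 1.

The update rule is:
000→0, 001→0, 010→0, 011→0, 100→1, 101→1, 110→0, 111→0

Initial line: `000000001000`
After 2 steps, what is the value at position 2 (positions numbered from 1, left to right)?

1

step 1: 100000000100
step 2: 010000000010
position 2 holds 1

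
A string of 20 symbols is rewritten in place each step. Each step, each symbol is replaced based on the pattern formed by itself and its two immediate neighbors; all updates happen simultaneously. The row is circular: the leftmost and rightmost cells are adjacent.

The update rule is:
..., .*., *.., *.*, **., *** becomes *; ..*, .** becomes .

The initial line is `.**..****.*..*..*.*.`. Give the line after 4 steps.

..**..******.**.****
*..**..******.**.***
**..**..******.**.**
***..**..******.**.*

***..**..******.**.*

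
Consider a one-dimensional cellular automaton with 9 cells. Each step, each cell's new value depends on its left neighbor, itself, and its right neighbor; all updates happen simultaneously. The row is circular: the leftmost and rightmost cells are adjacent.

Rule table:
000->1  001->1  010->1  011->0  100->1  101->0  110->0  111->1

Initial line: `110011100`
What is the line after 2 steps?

110001000

001101011
110001000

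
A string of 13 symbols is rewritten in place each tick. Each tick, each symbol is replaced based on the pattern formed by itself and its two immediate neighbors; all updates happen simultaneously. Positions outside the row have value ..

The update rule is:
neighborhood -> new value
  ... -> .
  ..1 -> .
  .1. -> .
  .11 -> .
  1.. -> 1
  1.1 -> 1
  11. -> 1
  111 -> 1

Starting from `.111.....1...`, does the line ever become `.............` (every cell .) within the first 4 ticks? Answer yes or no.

tick 1: ..111.....1..
tick 2: ...111.....1.
tick 3: ....111.....1
tick 4: .....111.....
tick 4 is .....111....., still not uniform .

no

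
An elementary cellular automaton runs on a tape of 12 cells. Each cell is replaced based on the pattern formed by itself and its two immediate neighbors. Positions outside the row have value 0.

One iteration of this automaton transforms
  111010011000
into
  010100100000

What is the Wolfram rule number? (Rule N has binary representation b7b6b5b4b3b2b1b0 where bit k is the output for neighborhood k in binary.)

162

position 1: 111 → 1  (bit 7 = 1)
position 2: 110 → 0  (bit 6 = 0)
position 3: 101 → 1  (bit 5 = 1)
position 5: 100 → 0  (bit 4 = 0)
position 0: 011 → 0  (bit 3 = 0)
position 4: 010 → 0  (bit 2 = 0)
position 6: 001 → 1  (bit 1 = 1)
position 10: 000 → 0  (bit 0 = 0)
bits b7..b0 = 10100010 = 162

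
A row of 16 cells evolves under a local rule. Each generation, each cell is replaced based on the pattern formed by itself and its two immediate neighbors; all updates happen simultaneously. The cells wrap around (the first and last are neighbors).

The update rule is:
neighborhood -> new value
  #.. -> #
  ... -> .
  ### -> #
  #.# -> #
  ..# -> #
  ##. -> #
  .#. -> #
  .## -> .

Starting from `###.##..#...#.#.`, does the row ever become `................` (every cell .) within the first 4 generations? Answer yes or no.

no

.###.#####.#####
#.###.#####.####
##.###.#####.###
###.###.#####.##
generation 4 is ###.###.#####.##, still not uniform .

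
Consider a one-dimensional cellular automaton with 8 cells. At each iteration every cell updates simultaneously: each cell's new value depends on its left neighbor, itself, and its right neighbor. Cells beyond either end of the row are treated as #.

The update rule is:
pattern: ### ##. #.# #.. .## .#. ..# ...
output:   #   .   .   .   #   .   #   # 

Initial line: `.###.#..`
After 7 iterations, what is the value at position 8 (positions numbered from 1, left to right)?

#

iteration 1: .##....#
iteration 2: .#..####
iteration 3: ...#####
iteration 4: .#######
iteration 5: .#######  (fixed point — unchanged through iteration 7)
position 8 holds #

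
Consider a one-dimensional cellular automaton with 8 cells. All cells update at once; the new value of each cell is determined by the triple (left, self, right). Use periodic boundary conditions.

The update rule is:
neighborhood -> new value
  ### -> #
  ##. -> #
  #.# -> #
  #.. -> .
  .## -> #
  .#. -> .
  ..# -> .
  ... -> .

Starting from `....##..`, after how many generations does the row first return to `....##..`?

....##..

1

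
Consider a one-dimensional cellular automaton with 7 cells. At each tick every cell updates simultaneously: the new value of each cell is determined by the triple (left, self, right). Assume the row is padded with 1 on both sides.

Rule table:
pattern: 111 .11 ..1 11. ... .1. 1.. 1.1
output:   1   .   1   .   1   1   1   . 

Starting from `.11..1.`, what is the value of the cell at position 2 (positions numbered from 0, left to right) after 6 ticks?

tick 1: ...111.
tick 2: 111.1..
tick 3: 11..111
tick 4: 1.11.11
tick 5: ......1
tick 6: 111111.
position 2 holds 1

1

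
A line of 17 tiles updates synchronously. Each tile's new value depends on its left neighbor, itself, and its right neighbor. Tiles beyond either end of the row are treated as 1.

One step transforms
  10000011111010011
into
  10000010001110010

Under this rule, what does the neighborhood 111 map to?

0

At position 7 the neighborhood is 111; the next row has 0 there.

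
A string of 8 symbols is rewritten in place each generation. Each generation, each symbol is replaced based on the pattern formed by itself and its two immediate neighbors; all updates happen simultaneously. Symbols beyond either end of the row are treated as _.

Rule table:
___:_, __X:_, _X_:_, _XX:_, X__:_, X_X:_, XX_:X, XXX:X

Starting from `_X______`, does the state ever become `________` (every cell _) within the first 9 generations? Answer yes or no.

generation 1: ________
all cells are _ at generation 1

yes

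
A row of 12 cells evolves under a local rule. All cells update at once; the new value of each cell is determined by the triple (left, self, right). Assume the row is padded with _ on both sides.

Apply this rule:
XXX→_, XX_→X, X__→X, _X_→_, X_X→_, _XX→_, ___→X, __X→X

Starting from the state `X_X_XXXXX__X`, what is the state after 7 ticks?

________XXX_
XXXXXXXX__XX
_______XXX_X
XXXXXXX__X__
______XXX_XX
XXXXXX__X__X
_____XXX_XX_

_____XXX_XX_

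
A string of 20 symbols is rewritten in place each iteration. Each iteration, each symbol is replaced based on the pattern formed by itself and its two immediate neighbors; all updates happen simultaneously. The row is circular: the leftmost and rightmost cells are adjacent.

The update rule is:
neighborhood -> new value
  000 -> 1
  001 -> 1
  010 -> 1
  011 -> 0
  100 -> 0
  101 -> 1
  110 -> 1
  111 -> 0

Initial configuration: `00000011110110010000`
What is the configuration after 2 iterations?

00000101101111011000

11111100011010110111
00000101101111011000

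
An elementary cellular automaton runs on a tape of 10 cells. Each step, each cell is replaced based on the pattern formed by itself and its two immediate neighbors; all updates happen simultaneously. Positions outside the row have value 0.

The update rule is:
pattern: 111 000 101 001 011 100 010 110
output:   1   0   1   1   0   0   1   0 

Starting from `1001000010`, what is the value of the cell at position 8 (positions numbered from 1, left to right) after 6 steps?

1011000110
1100001000
0000011000
0000100000
0001100000
0010000000
position 8 holds 0

0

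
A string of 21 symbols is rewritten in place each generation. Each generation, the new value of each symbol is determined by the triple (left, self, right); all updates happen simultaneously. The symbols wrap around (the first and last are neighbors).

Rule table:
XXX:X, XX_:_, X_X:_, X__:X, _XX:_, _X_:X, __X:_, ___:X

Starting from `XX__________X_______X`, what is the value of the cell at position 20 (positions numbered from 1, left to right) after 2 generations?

X

X_XXXXXXXXX_XXXXXXX__
X__XXXXXXX___XXXXX_X_
position 20 holds X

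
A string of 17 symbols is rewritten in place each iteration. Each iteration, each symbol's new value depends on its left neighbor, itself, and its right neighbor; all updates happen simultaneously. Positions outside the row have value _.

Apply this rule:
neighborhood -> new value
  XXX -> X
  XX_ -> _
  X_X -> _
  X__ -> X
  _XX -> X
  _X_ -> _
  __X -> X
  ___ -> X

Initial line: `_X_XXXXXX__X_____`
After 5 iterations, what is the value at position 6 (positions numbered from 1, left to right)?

X__XXXXX_XX_XXXXX
_XXXXXX__X__XXXX_
XXXXXX_XX_XXXXX_X
XXXXX__X__XXXX___
XXXX_XX_XXXXX_XXX
position 6 holds X

X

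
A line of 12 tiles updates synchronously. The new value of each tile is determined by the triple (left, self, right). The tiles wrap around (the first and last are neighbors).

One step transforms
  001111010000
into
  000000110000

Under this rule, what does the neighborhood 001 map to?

At position 1 the neighborhood is 001; the next row has 0 there.

0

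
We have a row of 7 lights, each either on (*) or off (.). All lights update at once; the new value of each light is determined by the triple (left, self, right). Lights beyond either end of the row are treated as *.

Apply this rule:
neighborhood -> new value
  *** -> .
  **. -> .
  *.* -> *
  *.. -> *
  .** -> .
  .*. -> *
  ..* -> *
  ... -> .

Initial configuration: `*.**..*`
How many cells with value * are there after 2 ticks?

5

tick 1: .*..**.
tick 2: ****..*
count of *: 5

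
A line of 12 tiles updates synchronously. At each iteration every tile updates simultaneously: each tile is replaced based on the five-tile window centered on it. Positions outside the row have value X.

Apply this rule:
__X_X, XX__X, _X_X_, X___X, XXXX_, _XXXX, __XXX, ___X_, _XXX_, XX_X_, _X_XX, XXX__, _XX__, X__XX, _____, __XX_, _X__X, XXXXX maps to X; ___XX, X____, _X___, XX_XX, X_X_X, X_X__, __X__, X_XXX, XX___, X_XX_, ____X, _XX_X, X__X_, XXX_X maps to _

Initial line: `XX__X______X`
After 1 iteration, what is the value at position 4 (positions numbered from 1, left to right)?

_

XXX____XX__X
position 4 holds _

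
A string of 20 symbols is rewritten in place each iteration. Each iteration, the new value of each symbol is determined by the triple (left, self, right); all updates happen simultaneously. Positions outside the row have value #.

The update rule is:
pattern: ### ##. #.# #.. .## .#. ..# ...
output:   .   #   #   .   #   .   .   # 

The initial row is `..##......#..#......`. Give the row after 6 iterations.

##...#..#.#..#.#.#.#

..##.####......####.
..####..#.####.#..##
..#..#...##..##...#.
.......#.##..##.#..#
.#####..###..###...#
##...#..#.#..#.#.#.#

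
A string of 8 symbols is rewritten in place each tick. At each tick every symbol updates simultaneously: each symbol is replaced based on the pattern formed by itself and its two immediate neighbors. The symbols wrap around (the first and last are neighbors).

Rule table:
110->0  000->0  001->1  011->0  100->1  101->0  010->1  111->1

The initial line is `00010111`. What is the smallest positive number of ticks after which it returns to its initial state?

4

10110010
10001110
11010100
00010111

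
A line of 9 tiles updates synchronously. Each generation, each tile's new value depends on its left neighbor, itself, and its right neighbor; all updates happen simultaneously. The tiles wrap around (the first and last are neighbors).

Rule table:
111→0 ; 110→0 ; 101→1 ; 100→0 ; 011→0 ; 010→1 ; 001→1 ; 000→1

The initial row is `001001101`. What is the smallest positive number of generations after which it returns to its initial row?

011010011
100110100
101001101
011010010
100110110
101001001
011011010
100100110
101101001
010011010
110100110
001101001
010011011
110100100
001101101
010010011
110110100
001001101

18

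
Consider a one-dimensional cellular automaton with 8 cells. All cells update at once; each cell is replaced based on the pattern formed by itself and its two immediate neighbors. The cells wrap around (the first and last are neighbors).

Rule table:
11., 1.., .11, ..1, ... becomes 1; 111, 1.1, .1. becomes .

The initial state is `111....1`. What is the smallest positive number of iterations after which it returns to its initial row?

2

..111111
111....1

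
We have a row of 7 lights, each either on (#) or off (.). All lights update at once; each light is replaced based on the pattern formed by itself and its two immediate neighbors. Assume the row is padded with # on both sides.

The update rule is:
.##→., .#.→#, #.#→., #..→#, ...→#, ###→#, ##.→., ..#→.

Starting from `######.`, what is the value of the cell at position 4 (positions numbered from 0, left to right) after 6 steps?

.

#####..
####.#.
###..#.
##.#.#.
#..#.#.
.#.#.#.
position 4 holds .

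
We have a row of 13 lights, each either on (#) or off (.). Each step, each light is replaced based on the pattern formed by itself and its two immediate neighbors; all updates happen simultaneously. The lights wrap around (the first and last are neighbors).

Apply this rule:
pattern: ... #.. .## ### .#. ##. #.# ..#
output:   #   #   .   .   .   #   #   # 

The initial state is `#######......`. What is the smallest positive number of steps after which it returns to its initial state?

13

......#######
######......#
.....#######.
#####......##
....#######..
####......###
...#######...
###......####
..#######....
##......#####
.#######.....
#......######
#######......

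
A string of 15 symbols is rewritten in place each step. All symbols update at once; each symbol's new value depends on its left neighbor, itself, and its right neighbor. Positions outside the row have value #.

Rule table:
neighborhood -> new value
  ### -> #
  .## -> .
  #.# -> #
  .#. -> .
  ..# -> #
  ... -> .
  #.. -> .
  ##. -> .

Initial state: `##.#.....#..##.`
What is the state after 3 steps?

#.....#..#..#.#

#.#.....#..#..#
.#.....#..#..#.
#.....#..#..#.#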